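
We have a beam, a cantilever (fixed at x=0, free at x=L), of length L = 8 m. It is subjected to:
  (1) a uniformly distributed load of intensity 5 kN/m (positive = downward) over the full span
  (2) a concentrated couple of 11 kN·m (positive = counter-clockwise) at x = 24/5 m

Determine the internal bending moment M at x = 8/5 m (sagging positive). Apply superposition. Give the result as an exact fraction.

Load 1 — uniform load w=5 kN/m over full span:
  M_1 = -w(L-x)²/2 = -5·(8-(8/5))²/2 = -512/5 kN·m
Load 2 — applied couple M₀=11 kN·m at a=24/5 m (b=L-a=16/5):
  M_2 = M₀  [x≤a] = 11 = 11 kN·m
Superposition: M = Σ M_i = -457/5 kN·m ≈ -91.400000 kN·m

M(8/5) = -457/5 kN·m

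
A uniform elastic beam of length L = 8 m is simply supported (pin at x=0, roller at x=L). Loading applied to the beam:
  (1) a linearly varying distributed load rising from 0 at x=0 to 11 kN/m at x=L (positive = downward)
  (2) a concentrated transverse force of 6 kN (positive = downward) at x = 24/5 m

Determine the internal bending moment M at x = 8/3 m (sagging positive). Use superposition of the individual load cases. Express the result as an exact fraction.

M(8/3) = 16672/405 kN·m

Load 1 — triangular load w₀=11 kN/m (0→w₀ over full span):
  M_1 = w₀Lx/6 - w₀x³/(6L) = 11·8·(8/3)/6 - 11·(8/3)³/(6·8) = 2816/81 kN·m
Load 2 — point force P=6 kN at a=24/5 m (b=L-a=16/5):
  M_2 = Pbx/L  [x≤a] = 6·(16/5)·(8/3)/8 = 32/5 kN·m
Superposition: M = Σ M_i = 16672/405 kN·m ≈ 41.165432 kN·m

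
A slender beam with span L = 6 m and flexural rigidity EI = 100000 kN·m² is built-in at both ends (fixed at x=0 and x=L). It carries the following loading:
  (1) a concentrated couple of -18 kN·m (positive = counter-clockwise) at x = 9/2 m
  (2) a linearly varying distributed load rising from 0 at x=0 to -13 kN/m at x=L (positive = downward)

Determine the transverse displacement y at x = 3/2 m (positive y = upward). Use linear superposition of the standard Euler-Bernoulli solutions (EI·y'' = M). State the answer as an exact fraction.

Load 1 — applied couple M₀=-18 kN·m at a=9/2 m (b=L-a=3/2):
  y_1 = (R_Ax³/6 - M_Ax²/2)/EI  [x≤a] with R_A=-27/8, M_A=-45/8 = ((-27/8)·(3/2)³/6 - (-45/8)·(3/2)²/2)/100000 = 567/12800000 m
Load 2 — triangular load w₀=-13 kN/m (0→w₀ over full span):
  y_2 = -w₀x²(L-x)²(x+2L)/(120LEI) = -(-13)·(3/2)²·(6-(3/2))²·((3/2)+2·6)/(120·6·100000) = 28431/256000000 m
Superposition: y = Σ y_i = 39771/256000000 m ≈ 0.000155 m

y(3/2) = 39771/256000000 m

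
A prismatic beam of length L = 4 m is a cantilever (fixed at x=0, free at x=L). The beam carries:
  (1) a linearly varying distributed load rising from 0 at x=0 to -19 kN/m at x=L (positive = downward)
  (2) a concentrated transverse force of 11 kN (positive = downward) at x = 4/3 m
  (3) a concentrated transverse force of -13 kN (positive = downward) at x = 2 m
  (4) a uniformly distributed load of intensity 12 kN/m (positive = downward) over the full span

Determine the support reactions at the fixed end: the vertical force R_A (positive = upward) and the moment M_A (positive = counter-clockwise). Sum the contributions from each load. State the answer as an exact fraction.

Load 1 — triangular load w₀=-19 kN/m (0→w₀ over full span):
  R_A = w₀L/2 = (-19)·4/2 = -38 kN
  M_A = w₀L²/3 = (-19)·4²/3 = -304/3 kN·m
Load 2 — point force P=11 kN at a=4/3 m (b=L-a=8/3):
  R_A = P = 11 kN
  M_A = Pa = 11·(4/3) = 44/3 kN·m
Load 3 — point force P=-13 kN at a=2 m (b=L-a=2):
  R_A = P = (-13) = -13 kN
  M_A = Pa = (-13)·2 = -26 kN·m
Load 4 — uniform load w=12 kN/m over full span:
  R_A = wL = 12·4 = 48 kN
  M_A = wL²/2 = 12·4²/2 = 96 kN·m
Superposition: R_A = 8 kN, M_A = -50/3 kN·m

R_A = 8 kN, M_A = -50/3 kN·m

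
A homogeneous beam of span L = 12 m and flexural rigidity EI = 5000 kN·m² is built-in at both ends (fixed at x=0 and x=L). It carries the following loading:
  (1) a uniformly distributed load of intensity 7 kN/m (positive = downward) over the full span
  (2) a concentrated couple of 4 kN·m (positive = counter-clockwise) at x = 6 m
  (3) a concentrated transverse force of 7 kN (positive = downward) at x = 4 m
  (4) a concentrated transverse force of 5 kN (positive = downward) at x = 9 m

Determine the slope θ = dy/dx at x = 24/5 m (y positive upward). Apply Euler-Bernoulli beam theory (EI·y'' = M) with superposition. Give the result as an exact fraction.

Load 1 — uniform load w=7 kN/m over full span:
  θ_1 = -wx(L-x)(L-2x)/(12EI) = -7·(24/5)·(12-(24/5))·(12-2·(24/5))/(12·5000) = -756/78125 rad
Load 2 — applied couple M₀=4 kN·m at a=6 m (b=L-a=6):
  θ_2 = (R_Ax²/2 - M_Ax)/EI  [x≤a] with R_A=1/2, M_A=1 = ((1/2)·(24/5)²/2 - 1·(24/5))/5000 = 3/15625 rad
Load 3 — point force P=7 kN at a=4 m (b=L-a=8):
  θ_3 = Pa²(L-x)(2bL-(3b+a)(L-x))/(2L³EI)  [x>a] = 7·4²·(12-(24/5))·(2·8·12-(3·8+4)·(12-(24/5)))/(2·12³·5000) = -7/15625 rad
Load 4 — point force P=5 kN at a=9 m (b=L-a=3):
  θ_4 = -Pb²x(2aL-(3a+b)x)/(2L³EI)  [x≤a] = -5·3²·(24/5)·(2·9·12-(3·9+3)·(24/5))/(2·12³·5000) = -9/10000 rad
Superposition: θ = Σ θ_i = -13541/1250000 rad ≈ -0.010833 rad

θ(24/5) = -13541/1250000 rad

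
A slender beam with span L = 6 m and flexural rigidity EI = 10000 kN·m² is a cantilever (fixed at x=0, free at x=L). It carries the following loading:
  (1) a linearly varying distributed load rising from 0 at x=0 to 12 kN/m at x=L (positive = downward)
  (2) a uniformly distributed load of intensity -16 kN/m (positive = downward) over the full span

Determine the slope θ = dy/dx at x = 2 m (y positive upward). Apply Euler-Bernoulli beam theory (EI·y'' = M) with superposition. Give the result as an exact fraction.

θ(2) = 47/2500 rad

Load 1 — triangular load w₀=12 kN/m (0→w₀ over full span):
  θ_1 = (w₀Lx²/4-w₀L²x/3-w₀x⁴/(24L))/EI = (12·6·2²/4-12·6²·2/3-12·2⁴/(24·6))/10000 = -163/7500 rad
Load 2 — uniform load w=-16 kN/m over full span:
  θ_2 = -wx(x²-3Lx+3L²)/(6EI) = -(-16)·2·(2²-3·6·2+3·6²)/(6·10000) = 76/1875 rad
Superposition: θ = Σ θ_i = 47/2500 rad ≈ 0.018800 rad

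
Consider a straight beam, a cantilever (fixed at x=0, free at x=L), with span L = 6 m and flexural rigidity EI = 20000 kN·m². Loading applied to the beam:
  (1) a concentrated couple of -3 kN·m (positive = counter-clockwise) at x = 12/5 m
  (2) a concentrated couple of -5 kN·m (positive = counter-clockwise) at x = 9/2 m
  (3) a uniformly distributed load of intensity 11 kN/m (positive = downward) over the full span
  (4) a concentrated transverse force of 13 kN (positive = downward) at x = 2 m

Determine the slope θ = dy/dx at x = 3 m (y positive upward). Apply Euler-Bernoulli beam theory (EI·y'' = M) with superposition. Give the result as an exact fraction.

Load 1 — applied couple M₀=-3 kN·m at a=12/5 m (b=L-a=18/5):
  θ_1 = M₀a/EI  [x>a] = (-3)·(12/5)/20000 = -9/25000 rad
Load 2 — applied couple M₀=-5 kN·m at a=9/2 m (b=L-a=3/2):
  θ_2 = M₀x/EI  [x≤a] = (-5)·3/20000 = -3/4000 rad
Load 3 — uniform load w=11 kN/m over full span:
  θ_3 = -wx(x²-3Lx+3L²)/(6EI) = -11·3·(3²-3·6·3+3·6²)/(6·20000) = -693/40000 rad
Load 4 — point force P=13 kN at a=2 m (b=L-a=4):
  θ_4 = -Pa²/(2EI)  [x>a] = -13·2²/(2·20000) = -13/10000 rad
Superposition: θ = Σ θ_i = -3947/200000 rad ≈ -0.019735 rad

θ(3) = -3947/200000 rad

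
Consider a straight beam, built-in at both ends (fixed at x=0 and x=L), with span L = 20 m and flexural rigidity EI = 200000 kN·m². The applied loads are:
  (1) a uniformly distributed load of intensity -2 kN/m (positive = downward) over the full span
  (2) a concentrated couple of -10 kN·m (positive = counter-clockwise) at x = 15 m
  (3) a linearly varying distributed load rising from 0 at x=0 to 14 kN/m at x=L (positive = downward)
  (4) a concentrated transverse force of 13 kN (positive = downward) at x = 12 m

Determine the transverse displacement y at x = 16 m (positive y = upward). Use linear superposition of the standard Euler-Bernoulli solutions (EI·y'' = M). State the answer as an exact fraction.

Load 1 — uniform load w=-2 kN/m over full span:
  y_1 = -wx²(L-x)²/(24EI) = -(-2)·16²·(20-16)²/(24·200000) = 16/9375 m
Load 2 — applied couple M₀=-10 kN·m at a=15 m (b=L-a=5):
  y_2 = (R_Ax³/6 - M_Ax²/2 - M₀(x-a)²/2)/EI  [x>a] with R_A=-9/16, M_A=-25/8 = ((-9/16)·16³/6 - (-25/8)·16²/2 - (-10)·(16-15)²/2)/200000 = 21/200000 m
Load 3 — triangular load w₀=14 kN/m (0→w₀ over full span):
  y_3 = -w₀x²(L-x)²(x+2L)/(120LEI) = -14·16²·(20-16)²·(16+2·20)/(120·20·200000) = -1568/234375 m
Load 4 — point force P=13 kN at a=12 m (b=L-a=8):
  y_4 = -Pa²(L-x)²(3bL-(3b+a)(L-x))/(6L³EI)  [x>a] = -13·12²·(20-16)²·(3·8·20-(3·8+12)·(20-16))/(6·20³·200000) = -819/781250 m
Superposition: y = Σ y_i = -444509/75000000 m ≈ -0.005927 m

y(16) = -444509/75000000 m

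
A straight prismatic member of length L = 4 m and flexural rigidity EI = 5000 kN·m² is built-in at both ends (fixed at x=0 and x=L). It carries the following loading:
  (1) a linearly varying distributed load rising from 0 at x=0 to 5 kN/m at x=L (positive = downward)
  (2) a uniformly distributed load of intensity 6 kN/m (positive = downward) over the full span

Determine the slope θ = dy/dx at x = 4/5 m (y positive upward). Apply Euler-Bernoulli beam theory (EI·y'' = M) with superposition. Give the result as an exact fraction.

Load 1 — triangular load w₀=5 kN/m (0→w₀ over full span):
  θ_1 = -w₀(2x(L-x)(L-2x)(x+2L)+x²(L-x)²)/(120LEI) = -5·(2·(4/5)·(4-(4/5))·(4-2·(4/5))·((4/5)+2·4)+(4/5)²·(4-(4/5))²)/(120·4·5000) = -56/234375 rad
Load 2 — uniform load w=6 kN/m over full span:
  θ_2 = -wx(L-x)(L-2x)/(12EI) = -6·(4/5)·(4-(4/5))·(4-2·(4/5))/(12·5000) = -48/78125 rad
Superposition: θ = Σ θ_i = -8/9375 rad ≈ -0.000853 rad

θ(4/5) = -8/9375 rad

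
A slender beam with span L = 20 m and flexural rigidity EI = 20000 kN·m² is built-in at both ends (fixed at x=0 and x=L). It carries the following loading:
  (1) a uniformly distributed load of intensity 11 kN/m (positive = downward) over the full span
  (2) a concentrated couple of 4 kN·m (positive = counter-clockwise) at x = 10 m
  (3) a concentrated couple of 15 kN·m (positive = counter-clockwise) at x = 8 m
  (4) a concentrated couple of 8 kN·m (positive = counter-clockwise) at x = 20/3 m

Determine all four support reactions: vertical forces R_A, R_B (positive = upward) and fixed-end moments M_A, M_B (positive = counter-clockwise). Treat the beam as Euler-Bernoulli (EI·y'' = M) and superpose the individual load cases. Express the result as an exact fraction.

Load 1 — uniform load w=11 kN/m over full span:
  R_A = wL/2 = 11·20/2 = 110 kN
  M_A = wL²/12 = 11·20²/12 = 1100/3 kN·m
  R_B = wL/2 = 11·20/2 = 110 kN
  M_B = -wL²/12 = -11·20²/12 = -1100/3 kN·m
Load 2 — applied couple M₀=4 kN·m at a=10 m (b=L-a=10):
  R_A = 6M₀ab/L³ = 6·4·10·10/20³ = 3/10 kN
  M_A = M₀b(2a-b)/L² = 4·10·(2·10-10)/20² = 1 kN·m
  R_B = -6M₀ab/L³ = -6·4·10·10/20³ = -3/10 kN
  M_B = M₀a(2b-a)/L² = 4·10·(2·10-10)/20² = 1 kN·m
Load 3 — applied couple M₀=15 kN·m at a=8 m (b=L-a=12):
  R_A = 6M₀ab/L³ = 6·15·8·12/20³ = 27/25 kN
  M_A = M₀b(2a-b)/L² = 15·12·(2·8-12)/20² = 9/5 kN·m
  R_B = -6M₀ab/L³ = -6·15·8·12/20³ = -27/25 kN
  M_B = M₀a(2b-a)/L² = 15·8·(2·12-8)/20² = 24/5 kN·m
Load 4 — applied couple M₀=8 kN·m at a=20/3 m (b=L-a=40/3):
  R_A = 6M₀ab/L³ = 6·8·(20/3)·(40/3)/20³ = 8/15 kN
  M_A = M₀b(2a-b)/L² = 8·(40/3)·(2·(20/3)-(40/3))/20² = 0 kN·m
  R_B = -6M₀ab/L³ = -6·8·(20/3)·(40/3)/20³ = -8/15 kN
  M_B = M₀a(2b-a)/L² = 8·(20/3)·(2·(40/3)-(20/3))/20² = 8/3 kN·m
Superposition: R_A = 16787/150 kN, M_A = 5542/15 kN·m, R_B = 16213/150 kN, M_B = -1791/5 kN·m

R_A = 16787/150 kN, M_A = 5542/15 kN·m, R_B = 16213/150 kN, M_B = -1791/5 kN·m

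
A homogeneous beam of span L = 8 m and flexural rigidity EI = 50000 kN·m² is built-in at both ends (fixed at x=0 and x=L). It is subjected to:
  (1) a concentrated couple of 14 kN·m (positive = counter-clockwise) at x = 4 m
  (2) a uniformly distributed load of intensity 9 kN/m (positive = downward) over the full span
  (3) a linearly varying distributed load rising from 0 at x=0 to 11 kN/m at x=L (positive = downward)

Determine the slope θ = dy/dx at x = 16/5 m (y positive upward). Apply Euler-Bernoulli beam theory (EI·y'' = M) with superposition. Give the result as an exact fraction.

θ(16/5) = -2321/3906250 rad

Load 1 — applied couple M₀=14 kN·m at a=4 m (b=L-a=4):
  θ_1 = (R_Ax²/2 - M_Ax)/EI  [x≤a] with R_A=21/8, M_A=7/2 = ((21/8)·(16/5)²/2 - (7/2)·(16/5))/50000 = 7/156250 rad
Load 2 — uniform load w=9 kN/m over full span:
  θ_2 = -wx(L-x)(L-2x)/(12EI) = -9·(16/5)·(8-(16/5))·(8-2·(16/5))/(12·50000) = -144/390625 rad
Load 3 — triangular load w₀=11 kN/m (0→w₀ over full span):
  θ_3 = -w₀(2x(L-x)(L-2x)(x+2L)+x²(L-x)²)/(120LEI) = -11·(2·(16/5)·(8-(16/5))·(8-2·(16/5))·((16/5)+2·8)+(16/5)²·(8-(16/5))²)/(120·8·50000) = -528/1953125 rad
Superposition: θ = Σ θ_i = -2321/3906250 rad ≈ -0.000594 rad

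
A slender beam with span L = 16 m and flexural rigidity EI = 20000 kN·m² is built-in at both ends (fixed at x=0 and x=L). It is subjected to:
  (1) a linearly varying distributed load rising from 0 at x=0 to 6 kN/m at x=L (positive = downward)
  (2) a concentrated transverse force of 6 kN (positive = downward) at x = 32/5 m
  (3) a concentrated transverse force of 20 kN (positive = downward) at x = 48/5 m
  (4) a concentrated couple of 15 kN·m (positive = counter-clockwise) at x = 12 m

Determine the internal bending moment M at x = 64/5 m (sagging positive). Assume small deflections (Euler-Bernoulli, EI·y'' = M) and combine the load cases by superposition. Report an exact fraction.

M(64/5) = -112051/10000 kN·m

Load 1 — triangular load w₀=6 kN/m (0→w₀ over full span):
  M_1 = 3w₀Lx/20 - w₀L²/30 - w₀x³/(6L) = 3·6·16·(64/5)/20 - 6·16²/30 - 6·(64/5)³/(6·16) = 256/125 kN·m
Load 2 — point force P=6 kN at a=32/5 m (b=L-a=48/5):
  M_2 = Pa²(a+3b)(L-x)/L³ - Pa²b/L²  [x>a] = 6·(32/5)²·((32/5)+3·(48/5))·(16-(64/5))/16³ - 6·(32/5)²·(48/5)/16² = -1536/625 kN·m
Load 3 — point force P=20 kN at a=48/5 m (b=L-a=32/5):
  M_3 = Pa²(a+3b)(L-x)/L³ - Pa²b/L²  [x>a] = 20·(48/5)²·((48/5)+3·(32/5))·(16-(64/5))/16³ - 20·(48/5)²·(32/5)/16² = -576/125 kN·m
Load 4 — applied couple M₀=15 kN·m at a=12 m (b=L-a=4):
  M_4 = R_Ax - M_A - M₀  [x>a] with R_A=135/128, M_A=75/16 = (135/128)·(64/5) - (75/16) - 15 = -99/16 kN·m
Superposition: M = Σ M_i = -112051/10000 kN·m ≈ -11.205100 kN·m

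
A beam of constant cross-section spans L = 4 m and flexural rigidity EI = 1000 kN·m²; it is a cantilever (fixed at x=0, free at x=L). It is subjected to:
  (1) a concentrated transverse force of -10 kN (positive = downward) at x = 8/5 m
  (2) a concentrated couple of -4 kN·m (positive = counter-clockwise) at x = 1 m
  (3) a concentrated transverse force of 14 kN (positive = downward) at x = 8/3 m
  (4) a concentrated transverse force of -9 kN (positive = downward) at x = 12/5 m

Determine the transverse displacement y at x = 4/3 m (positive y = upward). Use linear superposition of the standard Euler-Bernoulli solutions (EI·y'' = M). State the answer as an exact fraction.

y(4/3) = -1027/202500 m

Load 1 — point force P=-10 kN at a=8/5 m (b=L-a=12/5):
  y_1 = -Px²(3a-x)/(6EI)  [x≤a] = -(-10)·(4/3)²·(3·(8/5)-(4/3))/(6·1000) = 104/10125 m
Load 2 — applied couple M₀=-4 kN·m at a=1 m (b=L-a=3):
  y_2 = M₀a(2x-a)/(2EI)  [x>a] = (-4)·1·(2·(4/3)-1)/(2·1000) = -1/300 m
Load 3 — point force P=14 kN at a=8/3 m (b=L-a=4/3):
  y_3 = -Px²(3a-x)/(6EI)  [x≤a] = -14·(4/3)²·(3·(8/3)-(4/3))/(6·1000) = -56/2025 m
Load 4 — point force P=-9 kN at a=12/5 m (b=L-a=8/5):
  y_4 = -Px²(3a-x)/(6EI)  [x≤a] = -(-9)·(4/3)²·(3·(12/5)-(4/3))/(6·1000) = 88/5625 m
Superposition: y = Σ y_i = -1027/202500 m ≈ -0.005072 m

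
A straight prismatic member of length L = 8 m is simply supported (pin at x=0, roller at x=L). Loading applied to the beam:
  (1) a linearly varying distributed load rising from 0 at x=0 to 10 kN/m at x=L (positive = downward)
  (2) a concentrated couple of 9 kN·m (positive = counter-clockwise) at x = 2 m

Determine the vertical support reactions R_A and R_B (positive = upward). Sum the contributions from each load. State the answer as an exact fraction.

R_A = 347/24 kN, R_B = 613/24 kN

Load 1 — triangular load w₀=10 kN/m (0→w₀ over full span):
  R_A = w₀L/6 = 10·8/6 = 40/3 kN
  R_B = w₀L/3 = 10·8/3 = 80/3 kN
Load 2 — applied couple M₀=9 kN·m at a=2 m (b=L-a=6):
  R_A = M₀/L = 9/8 kN
  R_B = -M₀/L = -9/8 kN
Superposition: R_A = 347/24 kN, R_B = 613/24 kN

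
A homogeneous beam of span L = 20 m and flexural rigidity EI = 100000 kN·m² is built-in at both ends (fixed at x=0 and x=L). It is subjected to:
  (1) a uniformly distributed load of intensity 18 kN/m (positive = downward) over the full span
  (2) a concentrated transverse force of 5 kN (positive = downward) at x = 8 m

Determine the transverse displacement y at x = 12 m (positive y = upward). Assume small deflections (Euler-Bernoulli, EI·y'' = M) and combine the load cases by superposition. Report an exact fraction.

Load 1 — uniform load w=18 kN/m over full span:
  y_1 = -wx²(L-x)²/(24EI) = -18·12²·(20-12)²/(24·100000) = -216/3125 m
Load 2 — point force P=5 kN at a=8 m (b=L-a=12):
  y_2 = -Pa²(L-x)²(3bL-(3b+a)(L-x))/(6L³EI)  [x>a] = -5·8²·(20-12)²·(3·12·20-(3·12+8)·(20-12))/(6·20³·100000) = -368/234375 m
Superposition: y = Σ y_i = -16568/234375 m ≈ -0.070690 m

y(12) = -16568/234375 m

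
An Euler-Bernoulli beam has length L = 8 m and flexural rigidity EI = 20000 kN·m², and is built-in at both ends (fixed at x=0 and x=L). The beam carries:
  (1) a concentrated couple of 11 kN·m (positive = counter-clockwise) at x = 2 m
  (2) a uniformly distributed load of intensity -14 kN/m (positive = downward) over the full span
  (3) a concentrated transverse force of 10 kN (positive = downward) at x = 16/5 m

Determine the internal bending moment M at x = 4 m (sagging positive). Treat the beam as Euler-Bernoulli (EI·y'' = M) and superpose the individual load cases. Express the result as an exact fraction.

Load 1 — applied couple M₀=11 kN·m at a=2 m (b=L-a=6):
  M_1 = R_Ax - M_A - M₀  [x>a] with R_A=99/64, M_A=-33/16 = (99/64)·4 - (-33/16) - 11 = -11/4 kN·m
Load 2 — uniform load w=-14 kN/m over full span:
  M_2 = wLx/2 - wL²/12 - wx²/2 = (-14)·8·4/2 - (-14)·8²/12 - (-14)·4²/2 = -112/3 kN·m
Load 3 — point force P=10 kN at a=16/5 m (b=L-a=24/5):
  M_3 = Pa²(a+3b)(L-x)/L³ - Pa²b/L²  [x>a] = 10·(16/5)²·((16/5)+3·(24/5))·(8-4)/8³ - 10·(16/5)²·(24/5)/8² = 32/5 kN·m
Superposition: M = Σ M_i = -2021/60 kN·m ≈ -33.683333 kN·m

M(4) = -2021/60 kN·m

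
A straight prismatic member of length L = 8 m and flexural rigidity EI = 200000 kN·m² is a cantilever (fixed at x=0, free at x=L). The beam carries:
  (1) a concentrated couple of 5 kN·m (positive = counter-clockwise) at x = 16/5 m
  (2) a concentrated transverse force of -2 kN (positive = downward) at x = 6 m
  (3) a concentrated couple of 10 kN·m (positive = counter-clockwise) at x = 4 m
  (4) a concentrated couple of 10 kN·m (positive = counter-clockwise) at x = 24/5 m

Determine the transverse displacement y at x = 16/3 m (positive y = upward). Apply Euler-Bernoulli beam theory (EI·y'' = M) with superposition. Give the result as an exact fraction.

y(16/3) = 11491/5062500 m

Load 1 — applied couple M₀=5 kN·m at a=16/5 m (b=L-a=24/5):
  y_1 = M₀a(2x-a)/(2EI)  [x>a] = 5·(16/5)·(2·(16/3)-(16/5))/(2·200000) = 14/46875 m
Load 2 — point force P=-2 kN at a=6 m (b=L-a=2):
  y_2 = -Px²(3a-x)/(6EI)  [x≤a] = -(-2)·(16/3)²·(3·6-(16/3))/(6·200000) = 152/253125 m
Load 3 — applied couple M₀=10 kN·m at a=4 m (b=L-a=4):
  y_3 = M₀a(2x-a)/(2EI)  [x>a] = 10·4·(2·(16/3)-4)/(2·200000) = 1/1500 m
Load 4 — applied couple M₀=10 kN·m at a=24/5 m (b=L-a=16/5):
  y_4 = M₀a(2x-a)/(2EI)  [x>a] = 10·(24/5)·(2·(16/3)-(24/5))/(2·200000) = 11/15625 m
Superposition: y = Σ y_i = 11491/5062500 m ≈ 0.002270 m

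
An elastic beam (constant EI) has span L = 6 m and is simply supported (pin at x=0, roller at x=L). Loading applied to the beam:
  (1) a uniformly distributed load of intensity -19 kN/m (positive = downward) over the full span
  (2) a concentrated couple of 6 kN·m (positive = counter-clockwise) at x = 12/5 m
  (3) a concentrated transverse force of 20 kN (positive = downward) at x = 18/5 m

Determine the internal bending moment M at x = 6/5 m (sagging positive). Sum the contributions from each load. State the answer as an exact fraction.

Load 1 — uniform load w=-19 kN/m over full span:
  M_1 = wx(L-x)/2 = (-19)·(6/5)·(6-(6/5))/2 = -1368/25 kN·m
Load 2 — applied couple M₀=6 kN·m at a=12/5 m (b=L-a=18/5):
  M_2 = M₀x/L  [x≤a] = 6·(6/5)/6 = 6/5 kN·m
Load 3 — point force P=20 kN at a=18/5 m (b=L-a=12/5):
  M_3 = Pbx/L  [x≤a] = 20·(12/5)·(6/5)/6 = 48/5 kN·m
Superposition: M = Σ M_i = -1098/25 kN·m ≈ -43.920000 kN·m

M(6/5) = -1098/25 kN·m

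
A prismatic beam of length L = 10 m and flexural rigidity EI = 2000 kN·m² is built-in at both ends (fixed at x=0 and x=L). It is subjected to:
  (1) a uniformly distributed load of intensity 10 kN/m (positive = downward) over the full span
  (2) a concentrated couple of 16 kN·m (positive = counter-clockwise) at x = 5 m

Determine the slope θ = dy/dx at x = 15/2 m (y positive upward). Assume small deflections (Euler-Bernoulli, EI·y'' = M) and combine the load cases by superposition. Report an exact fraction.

θ(15/2) = 121/3200 rad

Load 1 — uniform load w=10 kN/m over full span:
  θ_1 = -wx(L-x)(L-2x)/(12EI) = -10·(15/2)·(10-(15/2))·(10-2·(15/2))/(12·2000) = 5/128 rad
Load 2 — applied couple M₀=16 kN·m at a=5 m (b=L-a=5):
  θ_2 = (R_Ax²/2 - M_Ax - M₀(x-a))/EI  [x>a] with R_A=12/5, M_A=4 = ((12/5)·(15/2)²/2 - 4·(15/2) - 16·((15/2)-5))/2000 = -1/800 rad
Superposition: θ = Σ θ_i = 121/3200 rad ≈ 0.037812 rad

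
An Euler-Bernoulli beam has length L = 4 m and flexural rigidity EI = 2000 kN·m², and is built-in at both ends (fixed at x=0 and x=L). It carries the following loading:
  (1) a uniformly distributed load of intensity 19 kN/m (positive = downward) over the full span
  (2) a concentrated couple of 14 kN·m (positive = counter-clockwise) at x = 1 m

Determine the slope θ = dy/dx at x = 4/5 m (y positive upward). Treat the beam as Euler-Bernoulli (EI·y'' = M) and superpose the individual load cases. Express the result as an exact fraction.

Load 1 — uniform load w=19 kN/m over full span:
  θ_1 = -wx(L-x)(L-2x)/(12EI) = -19·(4/5)·(4-(4/5))·(4-2·(4/5))/(12·2000) = -76/15625 rad
Load 2 — applied couple M₀=14 kN·m at a=1 m (b=L-a=3):
  θ_2 = (R_Ax²/2 - M_Ax)/EI  [x≤a] with R_A=63/16, M_A=-21/8 = ((63/16)·(4/5)²/2 - (-21/8)·(4/5))/2000 = 21/12500 rad
Superposition: θ = Σ θ_i = -199/62500 rad ≈ -0.003184 rad

θ(4/5) = -199/62500 rad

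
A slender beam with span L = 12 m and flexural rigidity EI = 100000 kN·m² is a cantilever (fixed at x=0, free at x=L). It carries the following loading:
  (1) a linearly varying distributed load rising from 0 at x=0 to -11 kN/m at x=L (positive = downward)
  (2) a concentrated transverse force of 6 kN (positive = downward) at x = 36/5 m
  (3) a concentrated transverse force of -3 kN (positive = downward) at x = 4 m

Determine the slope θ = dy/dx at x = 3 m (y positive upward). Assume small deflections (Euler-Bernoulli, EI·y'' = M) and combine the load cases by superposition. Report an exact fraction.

Load 1 — triangular load w₀=-11 kN/m (0→w₀ over full span):
  θ_1 = (w₀Lx²/4-w₀L²x/3-w₀x⁴/(24L))/EI = ((-11)·12·3²/4-(-11)·12²·3/3-(-11)·3⁴/(24·12))/100000 = 41283/3200000 rad
Load 2 — point force P=6 kN at a=36/5 m (b=L-a=24/5):
  θ_2 = -Px(2a-x)/(2EI)  [x≤a] = -6·3·(2·(36/5)-3)/(2·100000) = -513/500000 rad
Load 3 — point force P=-3 kN at a=4 m (b=L-a=8):
  θ_3 = -Px(2a-x)/(2EI)  [x≤a] = -(-3)·3·(2·4-3)/(2·100000) = 9/40000 rad
Superposition: θ = Σ θ_i = 193599/16000000 rad ≈ 0.012100 rad

θ(3) = 193599/16000000 rad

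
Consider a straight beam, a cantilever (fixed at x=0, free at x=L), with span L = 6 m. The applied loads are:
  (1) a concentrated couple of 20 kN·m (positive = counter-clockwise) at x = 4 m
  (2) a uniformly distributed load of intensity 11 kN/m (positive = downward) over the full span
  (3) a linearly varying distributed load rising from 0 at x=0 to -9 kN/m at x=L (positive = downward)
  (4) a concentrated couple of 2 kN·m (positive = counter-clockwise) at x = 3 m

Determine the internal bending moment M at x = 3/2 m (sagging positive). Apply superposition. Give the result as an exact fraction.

Load 1 — applied couple M₀=20 kN·m at a=4 m (b=L-a=2):
  M_1 = M₀  [x≤a] = 20 = 20 kN·m
Load 2 — uniform load w=11 kN/m over full span:
  M_2 = -w(L-x)²/2 = -11·(6-(3/2))²/2 = -891/8 kN·m
Load 3 — triangular load w₀=-9 kN/m (0→w₀ over full span):
  M_3 = w₀Lx/2 - w₀L²/3 - w₀x³/(6L) = (-9)·6·(3/2)/2 - (-9)·6²/3 - (-9)·(3/2)³/(6·6) = 2187/32 kN·m
Load 4 — applied couple M₀=2 kN·m at a=3 m (b=L-a=3):
  M_4 = M₀  [x≤a] = 2 = 2 kN·m
Superposition: M = Σ M_i = -673/32 kN·m ≈ -21.031250 kN·m

M(3/2) = -673/32 kN·m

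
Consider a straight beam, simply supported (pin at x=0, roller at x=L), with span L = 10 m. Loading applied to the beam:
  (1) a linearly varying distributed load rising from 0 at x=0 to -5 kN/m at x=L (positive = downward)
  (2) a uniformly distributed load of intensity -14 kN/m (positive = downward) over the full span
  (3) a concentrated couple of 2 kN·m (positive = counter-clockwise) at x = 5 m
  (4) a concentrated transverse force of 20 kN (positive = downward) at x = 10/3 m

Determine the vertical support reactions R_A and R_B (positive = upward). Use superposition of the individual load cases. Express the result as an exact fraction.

R_A = -324/5 kN, R_B = -401/5 kN

Load 1 — triangular load w₀=-5 kN/m (0→w₀ over full span):
  R_A = w₀L/6 = (-5)·10/6 = -25/3 kN
  R_B = w₀L/3 = (-5)·10/3 = -50/3 kN
Load 2 — uniform load w=-14 kN/m over full span:
  R_A = wL/2 = (-14)·10/2 = -70 kN
  R_B = wL/2 = (-14)·10/2 = -70 kN
Load 3 — applied couple M₀=2 kN·m at a=5 m (b=L-a=5):
  R_A = M₀/L = 2/10 = 1/5 kN
  R_B = -M₀/L = -2/10 = -1/5 kN
Load 4 — point force P=20 kN at a=10/3 m (b=L-a=20/3):
  R_A = Pb/L = 20·(20/3)/10 = 40/3 kN
  R_B = Pa/L = 20·(10/3)/10 = 20/3 kN
Superposition: R_A = -324/5 kN, R_B = -401/5 kN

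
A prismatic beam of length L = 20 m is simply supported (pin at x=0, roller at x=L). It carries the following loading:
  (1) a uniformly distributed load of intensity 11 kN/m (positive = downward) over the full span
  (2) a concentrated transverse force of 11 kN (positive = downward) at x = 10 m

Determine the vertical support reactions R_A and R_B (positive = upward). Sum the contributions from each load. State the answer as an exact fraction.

Load 1 — uniform load w=11 kN/m over full span:
  R_A = wL/2 = 11·20/2 = 110 kN
  R_B = wL/2 = 11·20/2 = 110 kN
Load 2 — point force P=11 kN at a=10 m (b=L-a=10):
  R_A = Pb/L = 11·10/20 = 11/2 kN
  R_B = Pa/L = 11·10/20 = 11/2 kN
Superposition: R_A = 231/2 kN, R_B = 231/2 kN

R_A = 231/2 kN, R_B = 231/2 kN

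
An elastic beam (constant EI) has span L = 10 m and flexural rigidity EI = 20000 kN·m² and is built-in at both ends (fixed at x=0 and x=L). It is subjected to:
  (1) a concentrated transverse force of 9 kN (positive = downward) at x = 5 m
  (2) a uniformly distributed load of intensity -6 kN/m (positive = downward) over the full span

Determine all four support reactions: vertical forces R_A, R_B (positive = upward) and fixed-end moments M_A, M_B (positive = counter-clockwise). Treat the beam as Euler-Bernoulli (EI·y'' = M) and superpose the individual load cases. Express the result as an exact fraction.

Load 1 — point force P=9 kN at a=5 m (b=L-a=5):
  R_A = Pb²(3a+b)/L³ = 9·5²·(3·5+5)/10³ = 9/2 kN
  M_A = Pab²/L² = 9·5·5²/10² = 45/4 kN·m
  R_B = Pa²(a+3b)/L³ = 9·5²·(5+3·5)/10³ = 9/2 kN
  M_B = -Pa²b/L² = -9·5²·5/10² = -45/4 kN·m
Load 2 — uniform load w=-6 kN/m over full span:
  R_A = wL/2 = (-6)·10/2 = -30 kN
  M_A = wL²/12 = (-6)·10²/12 = -50 kN·m
  R_B = wL/2 = (-6)·10/2 = -30 kN
  M_B = -wL²/12 = -(-6)·10²/12 = 50 kN·m
Superposition: R_A = -51/2 kN, M_A = -155/4 kN·m, R_B = -51/2 kN, M_B = 155/4 kN·m

R_A = -51/2 kN, M_A = -155/4 kN·m, R_B = -51/2 kN, M_B = 155/4 kN·m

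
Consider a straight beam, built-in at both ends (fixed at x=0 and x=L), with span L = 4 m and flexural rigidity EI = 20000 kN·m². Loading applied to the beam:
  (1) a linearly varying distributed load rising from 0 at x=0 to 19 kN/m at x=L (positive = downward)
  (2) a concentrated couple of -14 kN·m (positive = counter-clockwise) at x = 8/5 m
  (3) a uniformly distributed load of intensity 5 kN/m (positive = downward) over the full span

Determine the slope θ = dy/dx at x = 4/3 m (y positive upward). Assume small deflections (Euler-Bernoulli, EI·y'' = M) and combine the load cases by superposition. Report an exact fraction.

θ(4/3) = -6241/15187500 rad

Load 1 — triangular load w₀=19 kN/m (0→w₀ over full span):
  θ_1 = -w₀(2x(L-x)(L-2x)(x+2L)+x²(L-x)²)/(120LEI) = -19·(2·(4/3)·(4-(4/3))·(4-2·(4/3))·((4/3)+2·4)+(4/3)²·(4-(4/3))²)/(120·4·20000) = -152/759375 rad
Load 2 — applied couple M₀=-14 kN·m at a=8/5 m (b=L-a=12/5):
  θ_2 = (R_Ax²/2 - M_Ax)/EI  [x≤a] with R_A=-126/25, M_A=-42/25 = ((-126/25)·(4/3)²/2 - (-42/25)·(4/3))/20000 = -7/62500 rad
Load 3 — uniform load w=5 kN/m over full span:
  θ_3 = -wx(L-x)(L-2x)/(12EI) = -5·(4/3)·(4-(4/3))·(4-2·(4/3))/(12·20000) = -1/10125 rad
Superposition: θ = Σ θ_i = -6241/15187500 rad ≈ -0.000411 rad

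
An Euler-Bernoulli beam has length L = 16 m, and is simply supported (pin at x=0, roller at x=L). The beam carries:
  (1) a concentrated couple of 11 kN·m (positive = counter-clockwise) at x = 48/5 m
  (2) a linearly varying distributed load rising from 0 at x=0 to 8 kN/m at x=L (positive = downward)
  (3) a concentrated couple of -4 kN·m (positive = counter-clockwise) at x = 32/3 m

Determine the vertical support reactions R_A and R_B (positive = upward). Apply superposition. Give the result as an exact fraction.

Load 1 — applied couple M₀=11 kN·m at a=48/5 m (b=L-a=32/5):
  R_A = M₀/L = 11/16 kN
  R_B = -M₀/L = -11/16 kN
Load 2 — triangular load w₀=8 kN/m (0→w₀ over full span):
  R_A = w₀L/6 = 8·16/6 = 64/3 kN
  R_B = w₀L/3 = 8·16/3 = 128/3 kN
Load 3 — applied couple M₀=-4 kN·m at a=32/3 m (b=L-a=16/3):
  R_A = M₀/L = (-4)/16 = -1/4 kN
  R_B = -M₀/L = -(-4)/16 = 1/4 kN
Superposition: R_A = 1045/48 kN, R_B = 2027/48 kN

R_A = 1045/48 kN, R_B = 2027/48 kN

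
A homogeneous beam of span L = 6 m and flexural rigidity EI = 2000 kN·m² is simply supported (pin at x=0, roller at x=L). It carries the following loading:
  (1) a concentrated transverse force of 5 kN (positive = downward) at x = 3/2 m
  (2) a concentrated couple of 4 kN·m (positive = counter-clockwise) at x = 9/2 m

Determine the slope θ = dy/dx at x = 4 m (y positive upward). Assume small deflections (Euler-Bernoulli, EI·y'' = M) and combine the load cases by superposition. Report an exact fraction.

Load 1 — point force P=5 kN at a=3/2 m (b=L-a=9/2):
  θ_1 = -Pa(2L²-6Lx+3x²+a²)/(6LEI)  [x>a] = -5·(3/2)·(2·6²-6·6·4+3·4²+(3/2)²)/(6·6·2000) = 29/12800 rad
Load 2 — applied couple M₀=4 kN·m at a=9/2 m (b=L-a=3/2):
  θ_2 = (M₀x²/(2L)+C₁)/EI  [x≤a] with C₁=M₀(3b²-L²)/(6L)=-13/4 = (4·4²/(2·6)+(-13/4))/2000 = 1/960 rad
Superposition: θ = Σ θ_i = 127/38400 rad ≈ 0.003307 rad

θ(4) = 127/38400 rad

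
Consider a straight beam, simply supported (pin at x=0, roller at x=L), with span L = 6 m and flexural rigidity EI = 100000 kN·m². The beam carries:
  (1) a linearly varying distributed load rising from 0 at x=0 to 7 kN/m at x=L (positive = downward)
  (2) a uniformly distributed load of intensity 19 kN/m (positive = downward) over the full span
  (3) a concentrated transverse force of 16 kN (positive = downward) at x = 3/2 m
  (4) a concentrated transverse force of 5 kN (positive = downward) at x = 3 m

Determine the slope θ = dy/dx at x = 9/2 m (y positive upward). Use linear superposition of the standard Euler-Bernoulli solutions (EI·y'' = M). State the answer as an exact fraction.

θ(9/2) = 211893/128000000 rad

Load 1 — triangular load w₀=7 kN/m (0→w₀ over full span):
  θ_1 = -w₀(7L⁴-30L²x²+15x⁴)/(360LEI) = -7·(7·6⁴-30·6²·(9/2)²+15·(9/2)⁴)/(360·6·100000) = 27573/128000000 rad
Load 2 — uniform load w=19 kN/m over full span:
  θ_2 = -w(L³-6Lx²+4x³)/(24EI) = -19·(6³-6·6·(9/2)²+4·(9/2)³)/(24·100000) = 1881/1600000 rad
Load 3 — point force P=16 kN at a=3/2 m (b=L-a=9/2):
  θ_3 = -Pa(2L²-6Lx+3x²+a²)/(6LEI)  [x>a] = -16·(3/2)·(2·6²-6·6·(9/2)+3·(9/2)²+(3/2)²)/(6·6·100000) = 9/50000 rad
Load 4 — point force P=5 kN at a=3 m (b=L-a=3):
  θ_4 = -Pa(2L²-6Lx+3x²+a²)/(6LEI)  [x>a] = -5·3·(2·6²-6·6·(9/2)+3·(9/2)²+3²)/(6·6·100000) = 27/320000 rad
Superposition: θ = Σ θ_i = 211893/128000000 rad ≈ 0.001655 rad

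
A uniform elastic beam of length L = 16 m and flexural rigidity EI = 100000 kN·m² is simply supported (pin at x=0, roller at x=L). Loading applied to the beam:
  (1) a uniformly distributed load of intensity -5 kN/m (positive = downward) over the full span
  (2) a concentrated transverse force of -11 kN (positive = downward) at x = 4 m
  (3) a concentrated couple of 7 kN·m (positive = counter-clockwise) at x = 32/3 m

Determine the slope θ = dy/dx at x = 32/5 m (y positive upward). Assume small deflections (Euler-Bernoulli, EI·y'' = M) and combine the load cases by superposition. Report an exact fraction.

Load 1 — uniform load w=-5 kN/m over full span:
  θ_1 = -w(L³-6Lx²+4x³)/(24EI) = -(-5)·(16³-6·16·(32/5)²+4·(32/5)³)/(24·100000) = 592/234375 rad
Load 2 — point force P=-11 kN at a=4 m (b=L-a=12):
  θ_2 = -Pa(2L²-6Lx+3x²+a²)/(6LEI)  [x>a] = -(-11)·4·(2·16²-6·16·(32/5)+3·(32/5)²+4²)/(6·16·100000) = 209/1250000 rad
Load 3 — applied couple M₀=7 kN·m at a=32/3 m (b=L-a=16/3):
  θ_3 = (M₀x²/(2L)+C₁)/EI  [x≤a] with C₁=M₀(3b²-L²)/(6L)=-112/9 = (7·(32/5)²/(2·16)+(-112/9))/100000 = -49/1406250 rad
Superposition: θ = Σ θ_i = 5981/2250000 rad ≈ 0.002658 rad

θ(32/5) = 5981/2250000 rad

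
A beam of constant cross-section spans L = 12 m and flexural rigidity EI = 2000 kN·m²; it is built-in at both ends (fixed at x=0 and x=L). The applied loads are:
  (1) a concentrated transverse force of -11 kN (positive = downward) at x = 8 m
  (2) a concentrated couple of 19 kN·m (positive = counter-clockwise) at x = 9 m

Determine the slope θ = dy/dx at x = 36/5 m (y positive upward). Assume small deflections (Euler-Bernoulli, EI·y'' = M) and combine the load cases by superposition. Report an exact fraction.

θ(36/5) = -1/20000 rad

Load 1 — point force P=-11 kN at a=8 m (b=L-a=4):
  θ_1 = -Pb²x(2aL-(3a+b)x)/(2L³EI)  [x≤a] = -(-11)·4²·(36/5)·(2·8·12-(3·8+4)·(36/5))/(2·12³·2000) = -11/6250 rad
Load 2 — applied couple M₀=19 kN·m at a=9 m (b=L-a=3):
  θ_2 = (R_Ax²/2 - M_Ax)/EI  [x≤a] with R_A=57/32, M_A=95/16 = ((57/32)·(36/5)²/2 - (95/16)·(36/5))/2000 = 171/100000 rad
Superposition: θ = Σ θ_i = -1/20000 rad ≈ -0.000050 rad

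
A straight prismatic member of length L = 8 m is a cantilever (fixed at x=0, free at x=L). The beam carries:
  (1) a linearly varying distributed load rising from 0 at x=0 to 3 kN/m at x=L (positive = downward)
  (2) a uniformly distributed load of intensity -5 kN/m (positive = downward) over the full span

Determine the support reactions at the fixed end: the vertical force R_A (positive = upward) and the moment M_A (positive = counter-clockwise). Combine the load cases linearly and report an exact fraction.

R_A = -28 kN, M_A = -96 kN·m

Load 1 — triangular load w₀=3 kN/m (0→w₀ over full span):
  R_A = w₀L/2 = 3·8/2 = 12 kN
  M_A = w₀L²/3 = 3·8²/3 = 64 kN·m
Load 2 — uniform load w=-5 kN/m over full span:
  R_A = wL = (-5)·8 = -40 kN
  M_A = wL²/2 = (-5)·8²/2 = -160 kN·m
Superposition: R_A = -28 kN, M_A = -96 kN·m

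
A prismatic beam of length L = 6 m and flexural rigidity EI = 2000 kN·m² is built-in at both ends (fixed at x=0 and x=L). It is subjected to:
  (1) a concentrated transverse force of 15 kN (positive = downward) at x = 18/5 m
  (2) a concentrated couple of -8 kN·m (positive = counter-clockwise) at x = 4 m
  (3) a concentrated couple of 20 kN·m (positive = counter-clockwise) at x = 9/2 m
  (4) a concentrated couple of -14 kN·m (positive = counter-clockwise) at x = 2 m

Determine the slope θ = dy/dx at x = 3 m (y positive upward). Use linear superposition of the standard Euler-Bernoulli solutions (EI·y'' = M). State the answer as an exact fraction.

θ(3) = -807/400000 rad

Load 1 — point force P=15 kN at a=18/5 m (b=L-a=12/5):
  θ_1 = -Pb²x(2aL-(3a+b)x)/(2L³EI)  [x≤a] = -15·(12/5)²·3·(2·(18/5)·6-(3·(18/5)+(12/5))·3)/(2·6³·2000) = -27/25000 rad
Load 2 — applied couple M₀=-8 kN·m at a=4 m (b=L-a=2):
  θ_2 = (R_Ax²/2 - M_Ax)/EI  [x≤a] with R_A=-16/9, M_A=-8/3 = ((-16/9)·3²/2 - (-8/3)·3)/2000 = 0 rad
Load 3 — applied couple M₀=20 kN·m at a=9/2 m (b=L-a=3/2):
  θ_3 = (R_Ax²/2 - M_Ax)/EI  [x≤a] with R_A=15/4, M_A=25/4 = ((15/4)·3²/2 - (25/4)·3)/2000 = -3/3200 rad
Load 4 — applied couple M₀=-14 kN·m at a=2 m (b=L-a=4):
  θ_4 = (R_Ax²/2 - M_Ax - M₀(x-a))/EI  [x>a] with R_A=-28/9, M_A=0 = ((-28/9)·3²/2 - 0·3 - (-14)·(3-2))/2000 = 0 rad
Superposition: θ = Σ θ_i = -807/400000 rad ≈ -0.002018 rad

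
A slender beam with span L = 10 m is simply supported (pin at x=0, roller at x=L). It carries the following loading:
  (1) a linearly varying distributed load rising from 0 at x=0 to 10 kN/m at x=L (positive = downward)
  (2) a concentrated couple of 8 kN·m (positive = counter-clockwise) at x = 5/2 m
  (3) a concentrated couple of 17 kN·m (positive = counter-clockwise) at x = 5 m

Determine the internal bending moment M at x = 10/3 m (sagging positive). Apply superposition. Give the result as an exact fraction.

M(10/3) = 4027/81 kN·m

Load 1 — triangular load w₀=10 kN/m (0→w₀ over full span):
  M_1 = w₀Lx/6 - w₀x³/(6L) = 10·10·(10/3)/6 - 10·(10/3)³/(6·10) = 4000/81 kN·m
Load 2 — applied couple M₀=8 kN·m at a=5/2 m (b=L-a=15/2):
  M_2 = M₀x/L - M₀  [x>a] = 8·(10/3)/10 - 8 = -16/3 kN·m
Load 3 — applied couple M₀=17 kN·m at a=5 m (b=L-a=5):
  M_3 = M₀x/L  [x≤a] = 17·(10/3)/10 = 17/3 kN·m
Superposition: M = Σ M_i = 4027/81 kN·m ≈ 49.716049 kN·m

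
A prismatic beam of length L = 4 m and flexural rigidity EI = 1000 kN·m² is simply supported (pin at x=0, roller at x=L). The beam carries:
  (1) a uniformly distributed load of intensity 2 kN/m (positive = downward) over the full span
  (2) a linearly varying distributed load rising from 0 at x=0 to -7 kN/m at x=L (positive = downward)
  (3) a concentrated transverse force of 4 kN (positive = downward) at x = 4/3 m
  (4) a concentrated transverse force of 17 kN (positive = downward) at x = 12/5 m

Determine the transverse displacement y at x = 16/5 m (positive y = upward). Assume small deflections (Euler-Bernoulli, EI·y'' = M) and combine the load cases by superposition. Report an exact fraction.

y(16/5) = -1921756/158203125 m

Load 1 — uniform load w=2 kN/m over full span:
  y_1 = -wx(L³-2Lx²+x³)/(24EI) = -2·(16/5)·(4³-2·4·(16/5)²+(16/5)³)/(24·1000) = -928/234375 m
Load 2 — triangular load w₀=-7 kN/m (0→w₀ over full span):
  y_2 = -w₀x(7L⁴-10L²x²+3x⁴)/(360LEI) = -(-7)·(16/5)·(7·4⁴-10·4²·(16/5)²+3·(16/5)⁴)/(360·4·1000) = 14224/1953125 m
Load 3 — point force P=4 kN at a=4/3 m (b=L-a=8/3):
  y_3 = -Pa(L-x)(2Lx-a²-x²)/(6LEI)  [x>a] = -4·(4/3)·(4-(16/5))·(2·4·(16/5)-(4/3)²-(16/5)²)/(6·4·1000) = -3056/1265625 m
Load 4 — point force P=17 kN at a=12/5 m (b=L-a=8/5):
  y_4 = -Pa(L-x)(2Lx-a²-x²)/(6LEI)  [x>a] = -17·(12/5)·(4-(16/5))·(2·4·(16/5)-(12/5)²-(16/5)²)/(6·4·1000) = -204/15625 m
Superposition: y = Σ y_i = -1921756/158203125 m ≈ -0.012147 m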